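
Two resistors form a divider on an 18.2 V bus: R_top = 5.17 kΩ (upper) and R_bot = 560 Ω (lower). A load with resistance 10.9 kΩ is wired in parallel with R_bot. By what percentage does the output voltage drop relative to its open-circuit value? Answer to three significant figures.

4.43 %

The divider's output (Thévenin) resistance is R_top‖R_bot = 505.3 Ω.
Fractional drop under load = R_th/(R_th + R_L) = 505.3 / (505.3 + 10900) = 0.04430.
So the output falls by 4.43 %.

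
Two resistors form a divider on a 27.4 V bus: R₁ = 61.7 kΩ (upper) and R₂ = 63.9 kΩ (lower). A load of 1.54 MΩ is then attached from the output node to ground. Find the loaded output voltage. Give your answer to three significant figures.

V_out ≈ 13.7 V

The load sits in parallel with R₂: R₂‖R_L = (63.9 × 1540) / (63.9 + 1540) = 61.35 kΩ.
V_out = 27.4 × 61.35 / (61.7 + 61.35) = 27.4 × 61.35/123.1 = 13.7 V.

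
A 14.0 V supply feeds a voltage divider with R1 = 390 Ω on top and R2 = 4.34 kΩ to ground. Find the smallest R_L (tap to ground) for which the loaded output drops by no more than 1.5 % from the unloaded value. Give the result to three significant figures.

Output resistance R_th = R1‖R2 = (390 × 4340)/4730 = 357.8 Ω.
The fractional drop is R_th/(R_th + R_L); requiring this ≤ 0.0150 gives R_L ≥ R_th(1/0.0150 − 1) = 357.8 × 65.67 = 23.5 kΩ.

R_L(min) ≈ 23.5 kΩ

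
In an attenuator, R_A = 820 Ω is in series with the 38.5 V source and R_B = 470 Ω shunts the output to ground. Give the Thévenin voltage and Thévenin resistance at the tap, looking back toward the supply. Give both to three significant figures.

V_th is the open-circuit tap voltage: 38.5 × 470/(820 + 470) = 14.0 V.
With the supply zeroed, R_A and R_B appear in parallel from the tap: R_th = R_A‖R_B = (820 × 470)/1290 = 299 Ω.

V_th = 14.0 V, R_th = 299 Ω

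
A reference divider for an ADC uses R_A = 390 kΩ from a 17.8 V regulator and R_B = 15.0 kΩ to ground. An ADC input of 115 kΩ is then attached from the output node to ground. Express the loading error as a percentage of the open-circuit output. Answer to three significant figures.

11.2 %

Unloaded V = 17.8 × 15.0/405.0 = 0.65926 V.
Loaded: R_B‖R_L = 13.27 kΩ, giving V = 17.8 × 13.27/403.3 = 0.58569 V.
Drop = (0.65926 − 0.58569) / 0.65926 = 11.2 %.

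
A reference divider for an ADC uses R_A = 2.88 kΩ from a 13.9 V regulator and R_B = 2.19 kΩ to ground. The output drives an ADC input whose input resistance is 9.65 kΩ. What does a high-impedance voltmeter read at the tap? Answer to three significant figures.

V_out ≈ 5.32 V

The load sits in parallel with R_B: R_B‖R_L = (2.19 × 9.65) / (2.19 + 9.65) = 1.785 kΩ.
V_out = 13.9 × 1.785 / (2.88 + 1.785) = 13.9 × 1.785/4.665 = 5.32 V.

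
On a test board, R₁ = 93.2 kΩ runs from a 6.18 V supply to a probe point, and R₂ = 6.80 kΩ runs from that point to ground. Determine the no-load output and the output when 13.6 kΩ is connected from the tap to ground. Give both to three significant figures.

Open-circuit: V = 6.18 × 6.80/(93.2 + 6.80) = 0.420 V.
With the load, R₂ becomes R₂‖R_L = 4.533 kΩ, so V = 6.18 × 4.533/97.73 = 0.287 V.

Unloaded: 0.420 V; loaded: 0.287 V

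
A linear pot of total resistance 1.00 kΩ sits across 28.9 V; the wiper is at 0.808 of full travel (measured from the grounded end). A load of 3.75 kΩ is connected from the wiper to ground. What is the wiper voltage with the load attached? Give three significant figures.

The wiper splits the pot into (1−α)R = 192.0 Ω above and αR = 808.0 Ω below.
Lower section ‖ load = 664.8 Ω.
V_wiper = 28.9 × 664.8/(192.0 + 664.8) = 22.4 V.

V ≈ 22.4 V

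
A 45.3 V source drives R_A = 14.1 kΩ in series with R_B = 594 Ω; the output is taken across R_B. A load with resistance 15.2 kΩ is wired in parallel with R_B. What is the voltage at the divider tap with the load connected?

The load sits in parallel with R_B: R_B‖R_L = (594 × 15200) / (594 + 15200) = 571.7 Ω.
V_out = 45.3 × 571.7 / (14100 + 571.7) = 45.3 × 571.7/14670 = 1.77 V.

V_out ≈ 1.77 V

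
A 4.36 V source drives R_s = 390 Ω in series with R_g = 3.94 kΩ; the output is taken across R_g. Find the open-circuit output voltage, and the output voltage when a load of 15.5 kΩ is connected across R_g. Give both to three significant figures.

Unloaded: 3.97 V; loaded: 3.88 V

Open-circuit: V = 4.36 × 3940/(390 + 3940) = 3.97 V.
With the load, R_g becomes R_g‖R_L = 3141 Ω, so V = 4.36 × 3141/3531 = 3.88 V.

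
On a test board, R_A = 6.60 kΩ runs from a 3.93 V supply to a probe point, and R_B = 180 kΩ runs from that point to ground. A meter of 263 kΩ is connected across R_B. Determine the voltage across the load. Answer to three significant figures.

V_out ≈ 3.70 V

The load sits in parallel with R_B: R_B‖R_L = (180 × 263) / (180 + 263) = 106.9 kΩ.
V_out = 3.93 × 106.9 / (6.60 + 106.9) = 3.93 × 106.9/113.5 = 3.70 V.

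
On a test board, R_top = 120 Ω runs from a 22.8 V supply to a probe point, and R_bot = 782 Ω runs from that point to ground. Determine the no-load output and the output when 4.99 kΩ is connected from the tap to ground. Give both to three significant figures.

Open-circuit: V = 22.8 × 782/(120 + 782) = 19.8 V.
With the load, R_bot becomes R_bot‖R_L = 676.1 Ω, so V = 22.8 × 676.1/796.1 = 19.4 V.

Unloaded: 19.8 V; loaded: 19.4 V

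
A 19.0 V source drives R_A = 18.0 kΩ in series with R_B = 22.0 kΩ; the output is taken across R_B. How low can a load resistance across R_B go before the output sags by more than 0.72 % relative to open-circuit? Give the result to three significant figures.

Output resistance R_th = R_A‖R_B = (18.0 × 22.0)/40.00 = 9.900 kΩ.
The fractional drop is R_th/(R_th + R_L); requiring this ≤ 0.00720 gives R_L ≥ R_th(1/0.00720 − 1) = 9.900 × 137.9 = 1.37 MΩ.

R_L(min) ≈ 1.37 MΩ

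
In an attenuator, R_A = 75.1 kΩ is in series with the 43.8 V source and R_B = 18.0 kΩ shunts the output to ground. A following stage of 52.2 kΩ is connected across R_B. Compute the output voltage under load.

V_out ≈ 6.63 V

The load sits in parallel with R_B: R_B‖R_L = (18.0 × 52.2) / (18.0 + 52.2) = 13.38 kΩ.
V_out = 43.8 × 13.38 / (75.1 + 13.38) = 43.8 × 13.38/88.48 = 6.63 V.
(Unloaded it would have been 8.47 V.)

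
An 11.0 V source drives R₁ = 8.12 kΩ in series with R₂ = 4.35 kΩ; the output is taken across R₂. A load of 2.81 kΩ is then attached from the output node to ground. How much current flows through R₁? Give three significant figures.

R₂‖R_L = 1.707 kΩ, so the source sees R₁ + R₂‖R_L = 9.827 kΩ.
I = 11.0 V / 9.827 kΩ = 1.12 mA.

I ≈ 1.12 mA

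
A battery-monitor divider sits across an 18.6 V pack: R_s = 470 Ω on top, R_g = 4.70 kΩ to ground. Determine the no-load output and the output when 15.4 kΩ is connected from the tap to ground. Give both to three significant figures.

Open-circuit: V = 18.6 × 4700/(470 + 4700) = 16.9 V.
With the load, R_g becomes R_g‖R_L = 3601 Ω, so V = 18.6 × 3601/4071 = 16.5 V.

Unloaded: 16.9 V; loaded: 16.5 V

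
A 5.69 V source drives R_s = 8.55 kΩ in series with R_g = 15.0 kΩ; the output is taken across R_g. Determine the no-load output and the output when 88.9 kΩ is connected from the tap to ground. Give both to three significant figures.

Unloaded: 3.62 V; loaded: 3.42 V

Open-circuit: V = 5.69 × 15.0/(8.55 + 15.0) = 3.62 V.
With the load, R_g becomes R_g‖R_L = 12.83 kΩ, so V = 5.69 × 12.83/21.38 = 3.42 V.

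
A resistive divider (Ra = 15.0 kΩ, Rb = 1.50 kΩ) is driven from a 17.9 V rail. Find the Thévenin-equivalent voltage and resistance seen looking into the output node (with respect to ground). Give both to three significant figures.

V_th is the open-circuit tap voltage: 17.9 × 1.50/(15.0 + 1.50) = 1.63 V.
With the supply zeroed, Ra and Rb appear in parallel from the tap: R_th = Ra‖Rb = (15.0 × 1.50)/16.50 = 1.36 kΩ.

V_th = 1.63 V, R_th = 1.36 kΩ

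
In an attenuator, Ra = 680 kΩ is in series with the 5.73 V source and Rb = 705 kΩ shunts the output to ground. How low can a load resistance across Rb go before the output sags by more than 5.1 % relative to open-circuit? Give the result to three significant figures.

Output resistance R_th = Ra‖Rb = (680 × 705)/1385 = 346.1 kΩ.
The fractional drop is R_th/(R_th + R_L); requiring this ≤ 0.0510 gives R_L ≥ R_th(1/0.0510 − 1) = 346.1 × 18.61 = 6.44 MΩ.

R_L(min) ≈ 6.44 MΩ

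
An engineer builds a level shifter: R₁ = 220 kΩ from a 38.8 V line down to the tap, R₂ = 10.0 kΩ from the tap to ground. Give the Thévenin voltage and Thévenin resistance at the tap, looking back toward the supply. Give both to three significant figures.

V_th = 1.69 V, R_th = 9.57 kΩ

V_th is the open-circuit tap voltage: 38.8 × 10.0/(220 + 10.0) = 1.69 V.
With the supply zeroed, R₁ and R₂ appear in parallel from the tap: R_th = R₁‖R₂ = (220 × 10.0)/230.0 = 9.57 kΩ.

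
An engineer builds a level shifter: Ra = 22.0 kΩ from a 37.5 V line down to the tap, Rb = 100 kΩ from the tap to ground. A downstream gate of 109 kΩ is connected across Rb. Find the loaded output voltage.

The load sits in parallel with Rb: Rb‖R_L = (100 × 109) / (100 + 109) = 52.15 kΩ.
V_out = 37.5 × 52.15 / (22.0 + 52.15) = 37.5 × 52.15/74.15 = 26.4 V.
(Unloaded it would have been 30.7 V.)

V_out ≈ 26.4 V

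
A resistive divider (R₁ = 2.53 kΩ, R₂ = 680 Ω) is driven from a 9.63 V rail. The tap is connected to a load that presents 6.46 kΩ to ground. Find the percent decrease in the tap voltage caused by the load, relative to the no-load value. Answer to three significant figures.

The divider's output (Thévenin) resistance is R₁‖R₂ = 536.0 Ω.
Fractional drop under load = R_th/(R_th + R_L) = 536.0 / (536.0 + 6460) = 0.07661.
So the output falls by 7.66 %.

7.66 %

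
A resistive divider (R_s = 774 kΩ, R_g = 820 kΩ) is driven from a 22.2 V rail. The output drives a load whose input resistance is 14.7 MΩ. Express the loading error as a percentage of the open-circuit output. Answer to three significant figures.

The divider's output (Thévenin) resistance is R_s‖R_g = 398.2 kΩ.
Fractional drop under load = R_th/(R_th + R_L) = 398.2 / (398.2 + 14700) = 0.02637.
So the output falls by 2.64 %.

2.64 %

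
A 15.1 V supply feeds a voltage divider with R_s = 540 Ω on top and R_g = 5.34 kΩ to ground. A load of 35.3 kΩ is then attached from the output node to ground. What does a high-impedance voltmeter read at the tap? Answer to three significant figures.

V_out ≈ 13.5 V

The load sits in parallel with R_g: R_g‖R_L = (5340 × 35300) / (5340 + 35300) = 4638 Ω.
V_out = 15.1 × 4638 / (540 + 4638) = 15.1 × 4638/5178 = 13.5 V.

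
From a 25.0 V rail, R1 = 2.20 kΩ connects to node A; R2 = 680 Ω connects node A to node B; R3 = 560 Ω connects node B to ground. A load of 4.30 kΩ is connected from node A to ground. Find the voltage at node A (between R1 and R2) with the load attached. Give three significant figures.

V ≈ 7.61 V

Below node A the series string R2+R3 = 1240 Ω sits in parallel with the 4300 Ω load: 962.5 Ω.
V_A = 25.0 × 962.5/(2200 + 962.5) = 7.61 V.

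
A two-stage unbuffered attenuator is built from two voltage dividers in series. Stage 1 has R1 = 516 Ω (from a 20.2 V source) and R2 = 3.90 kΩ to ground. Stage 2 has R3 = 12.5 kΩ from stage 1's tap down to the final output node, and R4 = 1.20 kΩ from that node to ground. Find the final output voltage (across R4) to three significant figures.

Stage 2 presents R3+R4 = 13700 Ω as a load on stage 1's tap.
Stage 1's lower leg becomes R2‖(R3+R4) = 3036 Ω, so V_mid = 20.2 × 3036/3552 = 17.27 V.
Stage 2 is itself unloaded: V_out = V_mid × R4/(R3+R4) = 17.27 × 1200/13700 = 1.51 V.

V_out ≈ 1.51 V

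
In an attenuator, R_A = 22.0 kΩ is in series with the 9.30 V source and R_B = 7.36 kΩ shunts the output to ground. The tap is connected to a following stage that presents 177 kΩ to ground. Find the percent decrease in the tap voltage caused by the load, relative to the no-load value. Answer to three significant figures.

3.02 %

The divider's output (Thévenin) resistance is R_A‖R_B = 5.515 kΩ.
Fractional drop under load = R_th/(R_th + R_L) = 5.515 / (5.515 + 177) = 0.03022.
So the output falls by 3.02 %.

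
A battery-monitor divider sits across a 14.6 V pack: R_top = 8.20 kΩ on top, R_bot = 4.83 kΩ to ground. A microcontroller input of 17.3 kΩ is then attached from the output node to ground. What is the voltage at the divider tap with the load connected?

The load sits in parallel with R_bot: R_bot‖R_L = (4.83 × 17.3) / (4.83 + 17.3) = 3.776 kΩ.
V_out = 14.6 × 3.776 / (8.20 + 3.776) = 14.6 × 3.776/11.98 = 4.60 V.

V_out ≈ 4.60 V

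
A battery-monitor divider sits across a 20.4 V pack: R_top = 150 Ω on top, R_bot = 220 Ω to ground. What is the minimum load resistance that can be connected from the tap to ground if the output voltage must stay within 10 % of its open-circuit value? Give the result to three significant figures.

Output resistance R_th = R_top‖R_bot = (150 × 220)/370.0 = 89.19 Ω.
The fractional drop is R_th/(R_th + R_L); requiring this ≤ 0.100 gives R_L ≥ R_th(1/0.100 − 1) = 89.19 × 9.000 = 803 Ω.

R_L(min) ≈ 803 Ω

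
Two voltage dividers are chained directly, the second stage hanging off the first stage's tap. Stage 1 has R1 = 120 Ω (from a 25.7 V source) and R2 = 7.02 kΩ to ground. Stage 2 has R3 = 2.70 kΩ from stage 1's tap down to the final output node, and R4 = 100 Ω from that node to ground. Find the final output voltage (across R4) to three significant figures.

Stage 2 presents R3+R4 = 2800 Ω as a load on stage 1's tap.
Stage 1's lower leg becomes R2‖(R3+R4) = 2002 Ω, so V_mid = 25.7 × 2002/2122 = 24.25 V.
Stage 2 is itself unloaded: V_out = V_mid × R4/(R3+R4) = 24.25 × 100/2800 = 0.866 V.

V_out ≈ 0.866 V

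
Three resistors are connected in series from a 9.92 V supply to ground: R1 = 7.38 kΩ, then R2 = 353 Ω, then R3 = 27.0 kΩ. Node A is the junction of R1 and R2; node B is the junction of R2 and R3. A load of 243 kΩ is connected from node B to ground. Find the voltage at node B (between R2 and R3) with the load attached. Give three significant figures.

V ≈ 7.53 V

At node B, R3 is in parallel with the load: R3‖R_L = 24300 Ω.
Below node A the resistance is R2 + (R3‖R_L) = 24650 Ω, so V_A = 9.92 × 24650/32030 = 7.635 V.
Then V_B = V_A × (R3‖R_L)/(R2 + R3‖R_L) = 7.635 × 24300/24650 = 7.53 V.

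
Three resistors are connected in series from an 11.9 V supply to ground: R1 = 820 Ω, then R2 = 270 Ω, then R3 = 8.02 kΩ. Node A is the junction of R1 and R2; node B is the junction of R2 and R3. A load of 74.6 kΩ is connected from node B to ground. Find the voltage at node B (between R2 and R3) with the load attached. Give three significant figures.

At node B, R3 is in parallel with the load: R3‖R_L = 7241 Ω.
Below node A the resistance is R2 + (R3‖R_L) = 7511 Ω, so V_A = 11.9 × 7511/8331 = 10.73 V.
Then V_B = V_A × (R3‖R_L)/(R2 + R3‖R_L) = 10.73 × 7241/7511 = 10.3 V.

V ≈ 10.3 V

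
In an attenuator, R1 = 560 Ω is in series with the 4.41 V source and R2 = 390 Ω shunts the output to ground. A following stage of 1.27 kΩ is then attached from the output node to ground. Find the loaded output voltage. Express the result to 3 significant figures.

V_out ≈ 1.53 V

The load sits in parallel with R2: R2‖R_L = (390 × 1270) / (390 + 1270) = 298.4 Ω.
V_out = 4.41 × 298.4 / (560 + 298.4) = 4.41 × 298.4/858.4 = 1.53 V.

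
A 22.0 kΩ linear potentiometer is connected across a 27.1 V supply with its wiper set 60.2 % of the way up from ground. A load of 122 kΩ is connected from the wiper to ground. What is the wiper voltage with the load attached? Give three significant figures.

V ≈ 15.6 V

The wiper splits the pot into (1−α)R = 8.756 kΩ above and αR = 13.24 kΩ below.
Lower section ‖ load = 11.95 kΩ.
V_wiper = 27.1 × 11.95/(8.756 + 11.95) = 15.6 V.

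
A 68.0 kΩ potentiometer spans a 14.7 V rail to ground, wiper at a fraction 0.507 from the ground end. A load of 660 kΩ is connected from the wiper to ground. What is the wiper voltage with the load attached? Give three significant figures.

V ≈ 7.27 V

The wiper splits the pot into (1−α)R = 33.52 kΩ above and αR = 34.48 kΩ below.
Lower section ‖ load = 32.76 kΩ.
V_wiper = 14.7 × 32.76/(33.52 + 32.76) = 7.27 V.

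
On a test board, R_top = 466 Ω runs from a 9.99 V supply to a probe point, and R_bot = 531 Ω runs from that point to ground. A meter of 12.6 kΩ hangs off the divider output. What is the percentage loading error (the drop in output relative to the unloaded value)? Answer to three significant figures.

The divider's output (Thévenin) resistance is R_top‖R_bot = 248.2 Ω.
Fractional drop under load = R_th/(R_th + R_L) = 248.2 / (248.2 + 12600) = 0.01932.
So the output falls by 1.93 %.

1.93 %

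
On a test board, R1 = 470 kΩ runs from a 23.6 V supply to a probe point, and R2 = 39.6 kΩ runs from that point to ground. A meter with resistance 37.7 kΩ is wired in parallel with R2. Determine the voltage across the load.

The load sits in parallel with R2: R2‖R_L = (39.6 × 37.7) / (39.6 + 37.7) = 19.31 kΩ.
V_out = 23.6 × 19.31 / (470 + 19.31) = 23.6 × 19.31/489.3 = 0.931 V.

V_out ≈ 0.931 V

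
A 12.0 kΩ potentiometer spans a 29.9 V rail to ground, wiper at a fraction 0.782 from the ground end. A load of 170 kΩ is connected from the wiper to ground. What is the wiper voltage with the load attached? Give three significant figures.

The wiper splits the pot into (1−α)R = 2.616 kΩ above and αR = 9.384 kΩ below.
Lower section ‖ load = 8.893 kΩ.
V_wiper = 29.9 × 8.893/(2.616 + 8.893) = 23.1 V.

V ≈ 23.1 V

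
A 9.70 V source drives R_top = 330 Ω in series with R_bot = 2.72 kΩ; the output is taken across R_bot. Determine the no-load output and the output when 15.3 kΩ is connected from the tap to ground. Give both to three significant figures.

Unloaded: 8.65 V; loaded: 8.49 V

Open-circuit: V = 9.70 × 2720/(330 + 2720) = 8.65 V.
With the load, R_bot becomes R_bot‖R_L = 2309 Ω, so V = 9.70 × 2309/2639 = 8.49 V.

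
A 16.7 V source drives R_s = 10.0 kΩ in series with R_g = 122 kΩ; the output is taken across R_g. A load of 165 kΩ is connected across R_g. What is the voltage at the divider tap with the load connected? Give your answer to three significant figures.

The load sits in parallel with R_g: R_g‖R_L = (122 × 165) / (122 + 165) = 70.14 kΩ.
V_out = 16.7 × 70.14 / (10.0 + 70.14) = 16.7 × 70.14/80.14 = 14.6 V.

V_out ≈ 14.6 V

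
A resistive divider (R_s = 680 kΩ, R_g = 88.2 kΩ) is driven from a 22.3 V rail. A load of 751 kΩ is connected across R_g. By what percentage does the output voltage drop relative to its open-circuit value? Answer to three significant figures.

Unloaded V = 22.3 × 88.2/768.2 = 2.5603 V.
Loaded: R_g‖R_L = 78.93 kΩ, giving V = 22.3 × 78.93/758.9 = 2.3192 V.
Drop = (2.5603 − 2.3192) / 2.5603 = 9.42 %.

9.42 %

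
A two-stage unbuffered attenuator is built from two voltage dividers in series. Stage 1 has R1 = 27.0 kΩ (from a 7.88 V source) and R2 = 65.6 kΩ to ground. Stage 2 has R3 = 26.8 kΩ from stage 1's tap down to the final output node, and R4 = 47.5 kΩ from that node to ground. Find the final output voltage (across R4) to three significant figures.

Stage 2 presents R3+R4 = 74.30 kΩ as a load on stage 1's tap.
Stage 1's lower leg becomes R2‖(R3+R4) = 34.84 kΩ, so V_mid = 7.88 × 34.84/61.84 = 4.439 V.
Stage 2 is itself unloaded: V_out = V_mid × R4/(R3+R4) = 4.439 × 47.5/74.30 = 2.84 V.

V_out ≈ 2.84 V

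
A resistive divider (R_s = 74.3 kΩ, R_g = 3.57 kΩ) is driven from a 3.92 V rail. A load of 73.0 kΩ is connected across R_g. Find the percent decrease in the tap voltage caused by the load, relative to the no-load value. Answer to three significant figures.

The divider's output (Thévenin) resistance is R_s‖R_g = 3.406 kΩ.
Fractional drop under load = R_th/(R_th + R_L) = 3.406 / (3.406 + 73.0) = 0.04458.
So the output falls by 4.46 %.

4.46 %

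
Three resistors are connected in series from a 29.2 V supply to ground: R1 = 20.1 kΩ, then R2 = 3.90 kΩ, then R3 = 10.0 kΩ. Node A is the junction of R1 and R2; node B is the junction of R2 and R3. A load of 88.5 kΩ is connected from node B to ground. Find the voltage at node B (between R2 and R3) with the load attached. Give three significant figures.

V ≈ 7.95 V

At node B, R3 is in parallel with the load: R3‖R_L = 8.985 kΩ.
Below node A the resistance is R2 + (R3‖R_L) = 12.88 kΩ, so V_A = 29.2 × 12.88/32.98 = 11.41 V.
Then V_B = V_A × (R3‖R_L)/(R2 + R3‖R_L) = 11.41 × 8.985/12.88 = 7.95 V.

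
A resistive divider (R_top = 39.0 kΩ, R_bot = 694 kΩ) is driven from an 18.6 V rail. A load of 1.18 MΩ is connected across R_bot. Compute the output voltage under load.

The load sits in parallel with R_bot: R_bot‖R_L = (694 × 1180) / (694 + 1180) = 437.0 kΩ.
V_out = 18.6 × 437.0 / (39.0 + 437.0) = 18.6 × 437.0/476.0 = 17.1 V.

V_out ≈ 17.1 V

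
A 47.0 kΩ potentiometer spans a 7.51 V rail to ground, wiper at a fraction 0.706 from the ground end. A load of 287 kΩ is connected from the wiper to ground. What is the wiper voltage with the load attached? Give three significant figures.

V ≈ 5.13 V

The wiper splits the pot into (1−α)R = 13.82 kΩ above and αR = 33.18 kΩ below.
Lower section ‖ load = 29.74 kΩ.
V_wiper = 7.51 × 29.74/(13.82 + 29.74) = 5.13 V.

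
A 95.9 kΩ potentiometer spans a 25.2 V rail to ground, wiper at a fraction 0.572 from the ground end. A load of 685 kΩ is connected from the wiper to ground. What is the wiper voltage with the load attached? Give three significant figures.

V ≈ 13.9 V

The wiper splits the pot into (1−α)R = 41.05 kΩ above and αR = 54.85 kΩ below.
Lower section ‖ load = 50.79 kΩ.
V_wiper = 25.2 × 50.79/(41.05 + 50.79) = 13.9 V.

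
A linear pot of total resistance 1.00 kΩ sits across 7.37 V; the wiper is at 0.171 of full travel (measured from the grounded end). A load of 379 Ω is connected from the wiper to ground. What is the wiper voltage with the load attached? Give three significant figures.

V ≈ 0.917 V

The wiper splits the pot into (1−α)R = 829.0 Ω above and αR = 171.0 Ω below.
Lower section ‖ load = 117.8 Ω.
V_wiper = 7.37 × 117.8/(829.0 + 117.8) = 0.917 V.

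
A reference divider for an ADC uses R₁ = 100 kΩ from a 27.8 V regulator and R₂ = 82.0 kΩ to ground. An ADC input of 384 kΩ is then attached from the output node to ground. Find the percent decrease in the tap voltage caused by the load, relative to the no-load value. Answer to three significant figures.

Unloaded V = 27.8 × 82.0/182.0 = 12.525 V.
Loaded: R₂‖R_L = 67.57 kΩ, giving V = 27.8 × 67.57/167.6 = 11.210 V.
Drop = (12.525 − 11.210) / 12.525 = 10.5 %.

10.5 %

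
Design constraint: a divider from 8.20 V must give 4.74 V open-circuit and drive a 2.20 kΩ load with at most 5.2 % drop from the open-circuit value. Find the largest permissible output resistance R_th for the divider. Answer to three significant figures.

R_th ≤ 121 Ω

Loading drop = R_th/(R_th + R_L) ≤ 0.0520, so R_th ≤ R_L · ε/(1−ε) = 2.20 kΩ × 0.0520/0.9480 = 121 Ω.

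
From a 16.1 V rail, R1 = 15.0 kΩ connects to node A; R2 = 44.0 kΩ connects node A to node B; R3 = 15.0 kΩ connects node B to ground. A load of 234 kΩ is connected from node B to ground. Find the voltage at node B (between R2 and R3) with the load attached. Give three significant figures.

V ≈ 3.10 V

At node B, R3 is in parallel with the load: R3‖R_L = 14.10 kΩ.
Below node A the resistance is R2 + (R3‖R_L) = 58.10 kΩ, so V_A = 16.1 × 58.10/73.10 = 12.80 V.
Then V_B = V_A × (R3‖R_L)/(R2 + R3‖R_L) = 12.80 × 14.10/58.10 = 3.10 V.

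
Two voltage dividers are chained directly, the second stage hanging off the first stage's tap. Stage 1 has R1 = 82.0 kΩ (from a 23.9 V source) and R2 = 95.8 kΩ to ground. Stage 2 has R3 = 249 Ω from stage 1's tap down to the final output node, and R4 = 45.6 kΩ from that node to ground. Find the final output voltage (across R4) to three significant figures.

V_out ≈ 6.52 V

Stage 2 presents R3+R4 = 45850 Ω as a load on stage 1's tap.
Stage 1's lower leg becomes R2‖(R3+R4) = 31010 Ω, so V_mid = 23.9 × 31010/113000 = 6.558 V.
Stage 2 is itself unloaded: V_out = V_mid × R4/(R3+R4) = 6.558 × 45600/45850 = 6.52 V.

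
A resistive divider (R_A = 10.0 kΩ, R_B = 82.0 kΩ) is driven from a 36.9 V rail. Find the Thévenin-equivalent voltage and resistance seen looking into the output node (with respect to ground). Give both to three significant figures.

V_th = 32.9 V, R_th = 8.91 kΩ

V_th is the open-circuit tap voltage: 36.9 × 82.0/(10.0 + 82.0) = 32.9 V.
With the supply zeroed, R_A and R_B appear in parallel from the tap: R_th = R_A‖R_B = (10.0 × 82.0)/92.00 = 8.91 kΩ.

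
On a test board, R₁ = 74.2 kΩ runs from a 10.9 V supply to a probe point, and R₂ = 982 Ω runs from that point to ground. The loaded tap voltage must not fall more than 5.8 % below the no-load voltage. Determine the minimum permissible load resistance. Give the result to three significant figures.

R_L(min) ≈ 15.7 kΩ

Output resistance R_th = R₁‖R₂ = (74200 × 982)/75180 = 969.2 Ω.
The fractional drop is R_th/(R_th + R_L); requiring this ≤ 0.0580 gives R_L ≥ R_th(1/0.0580 − 1) = 969.2 × 16.24 = 15.7 kΩ.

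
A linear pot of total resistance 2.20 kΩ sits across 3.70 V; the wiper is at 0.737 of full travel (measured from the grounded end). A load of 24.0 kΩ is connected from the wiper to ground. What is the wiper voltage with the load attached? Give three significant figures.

The wiper splits the pot into (1−α)R = 578.6 Ω above and αR = 1621 Ω below.
Lower section ‖ load = 1519 Ω.
V_wiper = 3.70 × 1519/(578.6 + 1519) = 2.68 V.

V ≈ 2.68 V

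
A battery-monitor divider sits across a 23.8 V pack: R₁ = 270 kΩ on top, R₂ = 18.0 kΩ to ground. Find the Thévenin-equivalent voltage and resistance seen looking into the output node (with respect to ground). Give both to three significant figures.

V_th = 1.49 V, R_th = 16.9 kΩ

V_th is the open-circuit tap voltage: 23.8 × 18.0/(270 + 18.0) = 1.49 V.
With the supply zeroed, R₁ and R₂ appear in parallel from the tap: R_th = R₁‖R₂ = (270 × 18.0)/288.0 = 16.9 kΩ.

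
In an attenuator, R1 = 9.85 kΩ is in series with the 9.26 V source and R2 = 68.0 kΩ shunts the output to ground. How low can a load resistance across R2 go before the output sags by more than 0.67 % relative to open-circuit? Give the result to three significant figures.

R_L(min) ≈ 1.28 MΩ

Output resistance R_th = R1‖R2 = (9.85 × 68.0)/77.85 = 8.604 kΩ.
The fractional drop is R_th/(R_th + R_L); requiring this ≤ 0.00670 gives R_L ≥ R_th(1/0.00670 − 1) = 8.604 × 148.3 = 1.28 MΩ.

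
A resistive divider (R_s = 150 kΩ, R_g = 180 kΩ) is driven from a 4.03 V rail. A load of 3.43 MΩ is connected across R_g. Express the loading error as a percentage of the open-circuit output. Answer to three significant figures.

2.33 %

The divider's output (Thévenin) resistance is R_s‖R_g = 81.82 kΩ.
Fractional drop under load = R_th/(R_th + R_L) = 81.82 / (81.82 + 3430) = 0.02330.
So the output falls by 2.33 %.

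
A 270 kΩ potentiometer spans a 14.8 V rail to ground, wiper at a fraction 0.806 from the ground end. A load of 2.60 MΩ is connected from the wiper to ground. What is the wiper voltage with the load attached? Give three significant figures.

The wiper splits the pot into (1−α)R = 52.38 kΩ above and αR = 217.6 kΩ below.
Lower section ‖ load = 200.8 kΩ.
V_wiper = 14.8 × 200.8/(52.38 + 200.8) = 11.7 V.

V ≈ 11.7 V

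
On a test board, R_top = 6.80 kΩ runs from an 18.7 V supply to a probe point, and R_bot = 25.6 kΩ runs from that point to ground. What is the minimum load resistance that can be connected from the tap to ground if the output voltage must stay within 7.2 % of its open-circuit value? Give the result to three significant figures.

Output resistance R_th = R_top‖R_bot = (6.80 × 25.6)/32.40 = 5.373 kΩ.
The fractional drop is R_th/(R_th + R_L); requiring this ≤ 0.0720 gives R_L ≥ R_th(1/0.0720 − 1) = 5.373 × 12.89 = 69.2 kΩ.

R_L(min) ≈ 69.2 kΩ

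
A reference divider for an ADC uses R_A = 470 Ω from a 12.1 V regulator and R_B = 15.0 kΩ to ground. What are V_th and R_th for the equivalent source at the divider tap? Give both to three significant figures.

V_th is the open-circuit tap voltage: 12.1 × 15000/(470 + 15000) = 11.7 V.
With the supply zeroed, R_A and R_B appear in parallel from the tap: R_th = R_A‖R_B = (470 × 15000)/15470 = 456 Ω.

V_th = 11.7 V, R_th = 456 Ω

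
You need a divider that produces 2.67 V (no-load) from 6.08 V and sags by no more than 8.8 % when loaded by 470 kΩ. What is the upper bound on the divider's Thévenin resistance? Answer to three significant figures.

Loading drop = R_th/(R_th + R_L) ≤ 0.0880, so R_th ≤ R_L · ε/(1−ε) = 470 kΩ × 0.0880/0.9120 = 45.4 kΩ.
(Any R1, R2 with R2/(R1+R2) = 0.439 and R1‖R2 ≤ 45.4 kΩ will meet the spec.)

R_th ≤ 45.4 kΩ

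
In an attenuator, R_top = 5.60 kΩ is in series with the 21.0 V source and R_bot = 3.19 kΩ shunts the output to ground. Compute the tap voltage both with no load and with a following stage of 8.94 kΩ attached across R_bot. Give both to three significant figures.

Open-circuit: V = 21.0 × 3.19/(5.60 + 3.19) = 7.62 V.
With the load, R_bot becomes R_bot‖R_L = 2.351 kΩ, so V = 21.0 × 2.351/7.951 = 6.21 V.

Unloaded: 7.62 V; loaded: 6.21 V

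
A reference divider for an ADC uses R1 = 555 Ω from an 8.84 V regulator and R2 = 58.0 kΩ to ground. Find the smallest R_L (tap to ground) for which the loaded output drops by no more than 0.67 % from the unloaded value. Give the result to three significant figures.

Output resistance R_th = R1‖R2 = (555 × 58000)/58560 = 549.7 Ω.
The fractional drop is R_th/(R_th + R_L); requiring this ≤ 0.00670 gives R_L ≥ R_th(1/0.00670 − 1) = 549.7 × 148.3 = 81.5 kΩ.

R_L(min) ≈ 81.5 kΩ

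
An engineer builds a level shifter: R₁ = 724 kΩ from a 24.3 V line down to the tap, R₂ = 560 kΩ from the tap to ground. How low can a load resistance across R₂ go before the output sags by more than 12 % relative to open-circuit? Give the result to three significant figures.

R_L(min) ≈ 2.32 MΩ

Output resistance R_th = R₁‖R₂ = (724 × 560)/1284 = 315.8 kΩ.
The fractional drop is R_th/(R_th + R_L); requiring this ≤ 0.120 gives R_L ≥ R_th(1/0.120 − 1) = 315.8 × 7.333 = 2.32 MΩ.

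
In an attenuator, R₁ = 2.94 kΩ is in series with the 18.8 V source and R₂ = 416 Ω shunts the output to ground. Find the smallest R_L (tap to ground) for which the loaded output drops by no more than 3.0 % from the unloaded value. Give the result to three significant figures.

Output resistance R_th = R₁‖R₂ = (2940 × 416)/3356 = 364.4 Ω.
The fractional drop is R_th/(R_th + R_L); requiring this ≤ 0.0300 gives R_L ≥ R_th(1/0.0300 − 1) = 364.4 × 32.33 = 11.8 kΩ.

R_L(min) ≈ 11.8 kΩ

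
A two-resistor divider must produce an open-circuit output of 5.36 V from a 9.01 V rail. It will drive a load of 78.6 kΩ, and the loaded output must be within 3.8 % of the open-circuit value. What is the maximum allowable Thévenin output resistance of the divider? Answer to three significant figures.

R_th ≤ 3.10 kΩ

Loading drop = R_th/(R_th + R_L) ≤ 0.0380, so R_th ≤ R_L · ε/(1−ε) = 78.6 kΩ × 0.0380/0.9620 = 3.10 kΩ.
(Any R1, R2 with R2/(R1+R2) = 0.595 and R1‖R2 ≤ 3.10 kΩ will meet the spec.)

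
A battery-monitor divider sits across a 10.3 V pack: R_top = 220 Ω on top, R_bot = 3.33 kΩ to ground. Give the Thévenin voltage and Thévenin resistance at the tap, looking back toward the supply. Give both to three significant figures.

V_th is the open-circuit tap voltage: 10.3 × 3330/(220 + 3330) = 9.66 V.
With the supply zeroed, R_top and R_bot appear in parallel from the tap: R_th = R_top‖R_bot = (220 × 3330)/3550 = 206 Ω.

V_th = 9.66 V, R_th = 206 Ω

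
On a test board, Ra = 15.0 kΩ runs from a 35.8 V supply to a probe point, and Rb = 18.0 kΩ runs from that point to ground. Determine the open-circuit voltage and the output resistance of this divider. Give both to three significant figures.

V_th = 19.5 V, R_th = 8.18 kΩ

V_th is the open-circuit tap voltage: 35.8 × 18.0/(15.0 + 18.0) = 19.5 V.
With the supply zeroed, Ra and Rb appear in parallel from the tap: R_th = Ra‖Rb = (15.0 × 18.0)/33.00 = 8.18 kΩ.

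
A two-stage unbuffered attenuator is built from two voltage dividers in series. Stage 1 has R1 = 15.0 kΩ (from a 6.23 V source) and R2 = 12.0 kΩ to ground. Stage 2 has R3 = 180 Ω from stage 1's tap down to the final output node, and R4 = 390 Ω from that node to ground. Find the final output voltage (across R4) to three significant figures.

Stage 2 presents R3+R4 = 570.0 Ω as a load on stage 1's tap.
Stage 1's lower leg becomes R2‖(R3+R4) = 544.2 Ω, so V_mid = 6.23 × 544.2/15540 = 0.2181 V.
Stage 2 is itself unloaded: V_out = V_mid × R4/(R3+R4) = 0.2181 × 390/570.0 = 0.149 V.

V_out ≈ 0.149 V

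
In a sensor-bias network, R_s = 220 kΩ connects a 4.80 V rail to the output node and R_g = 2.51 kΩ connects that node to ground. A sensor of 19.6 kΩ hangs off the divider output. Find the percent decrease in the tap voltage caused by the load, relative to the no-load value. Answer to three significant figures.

The divider's output (Thévenin) resistance is R_s‖R_g = 2.482 kΩ.
Fractional drop under load = R_th/(R_th + R_L) = 2.482 / (2.482 + 19.6) = 0.1124.
So the output falls by 11.2 %.

11.2 %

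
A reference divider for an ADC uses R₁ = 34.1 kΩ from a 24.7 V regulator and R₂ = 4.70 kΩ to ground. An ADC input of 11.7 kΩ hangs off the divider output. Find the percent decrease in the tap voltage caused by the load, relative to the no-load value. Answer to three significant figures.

26.1 %

Unloaded V = 24.7 × 4.70/38.80 = 2.992 V.
Loaded: R₂‖R_L = 3.353 kΩ, giving V = 24.7 × 3.353/37.45 = 2.211 V.
Drop = (2.992 − 2.211) / 2.992 = 26.1 %.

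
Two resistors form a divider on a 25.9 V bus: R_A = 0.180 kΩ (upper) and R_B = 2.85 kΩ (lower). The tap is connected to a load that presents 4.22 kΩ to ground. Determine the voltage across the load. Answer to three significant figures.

V_out ≈ 23.4 V

The load sits in parallel with R_B: R_B‖R_L = (2850 × 4220) / (2850 + 4220) = 1701 Ω.
V_out = 25.9 × 1701 / (180 + 1701) = 25.9 × 1701/1881 = 23.4 V.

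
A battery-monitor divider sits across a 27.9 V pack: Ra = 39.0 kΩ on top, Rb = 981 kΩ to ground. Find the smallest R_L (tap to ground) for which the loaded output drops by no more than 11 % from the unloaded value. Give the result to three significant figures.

R_L(min) ≈ 303 kΩ

Output resistance R_th = Ra‖Rb = (39.0 × 981)/1020 = 37.51 kΩ.
The fractional drop is R_th/(R_th + R_L); requiring this ≤ 0.110 gives R_L ≥ R_th(1/0.110 − 1) = 37.51 × 8.091 = 303 kΩ.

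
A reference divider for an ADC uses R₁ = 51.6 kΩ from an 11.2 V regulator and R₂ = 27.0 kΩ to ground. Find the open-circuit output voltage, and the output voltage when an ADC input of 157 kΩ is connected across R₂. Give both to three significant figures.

Unloaded: 3.85 V; loaded: 3.46 V

Open-circuit: V = 11.2 × 27.0/(51.6 + 27.0) = 3.85 V.
With the load, R₂ becomes R₂‖R_L = 23.04 kΩ, so V = 11.2 × 23.04/74.64 = 3.46 V.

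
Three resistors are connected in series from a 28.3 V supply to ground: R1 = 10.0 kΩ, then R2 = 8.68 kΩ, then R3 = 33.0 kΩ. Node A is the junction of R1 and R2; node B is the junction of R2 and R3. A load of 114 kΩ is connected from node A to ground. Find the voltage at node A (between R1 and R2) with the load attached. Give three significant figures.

V ≈ 21.3 V

Below node A the series string R2+R3 = 41.68 kΩ sits in parallel with the 114 kΩ load: 30.52 kΩ.
V_A = 28.3 × 30.52/(10.0 + 30.52) = 21.3 V.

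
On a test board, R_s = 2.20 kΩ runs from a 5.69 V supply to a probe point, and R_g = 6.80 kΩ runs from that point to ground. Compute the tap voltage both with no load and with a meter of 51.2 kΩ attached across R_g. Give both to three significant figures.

Unloaded: 4.30 V; loaded: 4.16 V

Open-circuit: V = 5.69 × 6.80/(2.20 + 6.80) = 4.30 V.
With the load, R_g becomes R_g‖R_L = 6.003 kΩ, so V = 5.69 × 6.003/8.203 = 4.16 V.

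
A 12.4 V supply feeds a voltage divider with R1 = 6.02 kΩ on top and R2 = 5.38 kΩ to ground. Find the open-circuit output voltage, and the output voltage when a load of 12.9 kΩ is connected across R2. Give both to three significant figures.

Open-circuit: V = 12.4 × 5.38/(6.02 + 5.38) = 5.85 V.
With the load, R2 becomes R2‖R_L = 3.797 kΩ, so V = 12.4 × 3.797/9.817 = 4.80 V.

Unloaded: 5.85 V; loaded: 4.80 V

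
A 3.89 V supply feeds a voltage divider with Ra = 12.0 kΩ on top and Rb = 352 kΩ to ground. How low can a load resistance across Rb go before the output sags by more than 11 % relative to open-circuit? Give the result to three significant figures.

Output resistance R_th = Ra‖Rb = (12.0 × 352)/364.0 = 11.60 kΩ.
The fractional drop is R_th/(R_th + R_L); requiring this ≤ 0.110 gives R_L ≥ R_th(1/0.110 − 1) = 11.60 × 8.091 = 93.9 kΩ.

R_L(min) ≈ 93.9 kΩ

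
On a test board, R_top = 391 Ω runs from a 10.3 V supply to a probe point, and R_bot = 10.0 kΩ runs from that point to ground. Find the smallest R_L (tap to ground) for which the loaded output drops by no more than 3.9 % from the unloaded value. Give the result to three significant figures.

Output resistance R_th = R_top‖R_bot = (391 × 10000)/10390 = 376.3 Ω.
The fractional drop is R_th/(R_th + R_L); requiring this ≤ 0.0390 gives R_L ≥ R_th(1/0.0390 − 1) = 376.3 × 24.64 = 9.27 kΩ.

R_L(min) ≈ 9.27 kΩ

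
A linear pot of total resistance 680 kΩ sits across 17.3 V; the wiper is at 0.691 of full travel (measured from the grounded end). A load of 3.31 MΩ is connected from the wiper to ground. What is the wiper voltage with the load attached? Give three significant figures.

The wiper splits the pot into (1−α)R = 210.1 kΩ above and αR = 469.9 kΩ below.
Lower section ‖ load = 411.5 kΩ.
V_wiper = 17.3 × 411.5/(210.1 + 411.5) = 11.5 V.

V ≈ 11.5 V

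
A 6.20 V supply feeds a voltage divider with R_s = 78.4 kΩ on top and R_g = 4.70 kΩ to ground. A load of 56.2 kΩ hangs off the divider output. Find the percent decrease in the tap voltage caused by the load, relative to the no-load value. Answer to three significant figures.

The divider's output (Thévenin) resistance is R_s‖R_g = 4.434 kΩ.
Fractional drop under load = R_th/(R_th + R_L) = 4.434 / (4.434 + 56.2) = 0.07313.
So the output falls by 7.31 %.

7.31 %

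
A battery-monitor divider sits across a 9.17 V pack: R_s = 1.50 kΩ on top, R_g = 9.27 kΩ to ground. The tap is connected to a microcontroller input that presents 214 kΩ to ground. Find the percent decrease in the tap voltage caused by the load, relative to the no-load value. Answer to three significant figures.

0.600 %

The divider's output (Thévenin) resistance is R_s‖R_g = 1.291 kΩ.
Fractional drop under load = R_th/(R_th + R_L) = 1.291 / (1.291 + 214) = 0.005997.
So the output falls by 0.600 %.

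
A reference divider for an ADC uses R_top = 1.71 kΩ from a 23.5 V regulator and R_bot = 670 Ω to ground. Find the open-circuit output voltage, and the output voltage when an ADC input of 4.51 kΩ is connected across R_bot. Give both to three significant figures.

Open-circuit: V = 23.5 × 670/(1710 + 670) = 6.62 V.
With the load, R_bot becomes R_bot‖R_L = 583.3 Ω, so V = 23.5 × 583.3/2293 = 5.98 V.

Unloaded: 6.62 V; loaded: 5.98 V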